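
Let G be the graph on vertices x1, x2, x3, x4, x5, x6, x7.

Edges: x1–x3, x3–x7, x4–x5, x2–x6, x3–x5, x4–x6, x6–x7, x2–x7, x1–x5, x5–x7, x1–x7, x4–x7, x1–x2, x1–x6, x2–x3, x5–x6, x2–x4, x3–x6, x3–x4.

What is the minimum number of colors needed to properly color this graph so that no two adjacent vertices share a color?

5

x1, x3, x5, x6, x7 form a clique, so at least 5 colors are needed.
5 colors suffice: color 1 → {x3}; color 2 → {x6}; color 3 → {x7}; color 4 → {x2, x5}; color 5 → {x1, x4}. Each edge has distinct colors on its endpoints.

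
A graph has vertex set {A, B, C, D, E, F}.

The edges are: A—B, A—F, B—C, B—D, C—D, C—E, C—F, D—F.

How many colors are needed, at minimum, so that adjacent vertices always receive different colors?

C, D, F are pairwise adjacent, so at least 3 colors are needed.
3 colors suffice: A=1, B=2, C=1, D=3, E=2, F=2. No two adjacent vertices share a color.

3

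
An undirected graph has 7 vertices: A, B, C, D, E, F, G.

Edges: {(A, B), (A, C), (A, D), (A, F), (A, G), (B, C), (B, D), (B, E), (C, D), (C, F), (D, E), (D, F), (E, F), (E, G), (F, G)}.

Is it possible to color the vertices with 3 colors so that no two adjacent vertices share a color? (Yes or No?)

A, B, C, D are mutually adjacent (a clique of size 4), so at least 4 colors are needed.
So 3 colors are not enough.

No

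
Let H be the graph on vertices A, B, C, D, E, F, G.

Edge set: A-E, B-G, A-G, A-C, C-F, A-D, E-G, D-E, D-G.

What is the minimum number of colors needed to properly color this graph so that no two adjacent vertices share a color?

4

A, D, E, G are mutually adjacent (a clique of size 4), so at least 4 colors are needed.
4 colors suffice: color red → {C, G}; color blue → {A, B, F}; color green → {E}; color yellow → {D}. No two adjacent vertices share a color.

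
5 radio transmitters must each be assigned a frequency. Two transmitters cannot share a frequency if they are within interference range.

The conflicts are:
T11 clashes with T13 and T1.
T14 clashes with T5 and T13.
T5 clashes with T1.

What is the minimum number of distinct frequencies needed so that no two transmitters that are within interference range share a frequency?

The cycle T1-T11-T13-T14-T5-T1 has odd length 5, so it cannot be 2-colored; at least 3 frequencies are needed.
A valid assignment using 3 frequencies: T11=2, T14=2, T5=1, T13=1, T1=3. Every pair that conflicts lands in different frequencies.

3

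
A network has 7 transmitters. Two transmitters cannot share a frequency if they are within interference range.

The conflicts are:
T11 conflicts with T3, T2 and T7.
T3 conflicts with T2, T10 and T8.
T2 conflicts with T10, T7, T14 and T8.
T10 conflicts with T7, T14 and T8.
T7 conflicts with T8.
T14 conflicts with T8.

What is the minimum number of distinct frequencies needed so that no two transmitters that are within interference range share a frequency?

4

T2, T10, T14, T8 are mutually in conflict, so at least 4 frequencies are needed.
4 frequencies suffice: frequency 1 → {T2}; frequency 2 → {T11, T10}; frequency 3 → {T8}; frequency 4 → {T3, T7, T14}. Each listed conflict is separated.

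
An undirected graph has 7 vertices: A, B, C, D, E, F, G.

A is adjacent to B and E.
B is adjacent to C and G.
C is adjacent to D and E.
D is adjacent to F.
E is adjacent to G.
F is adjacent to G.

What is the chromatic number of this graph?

3

The cycle F-G-E-C-D-F has odd length 5, so it cannot be 2-colored; at least 3 colors are needed.
3 colors suffice: A=2, B=1, C=2, D=3, E=1, F=1, G=2. No two adjacent vertices share a color.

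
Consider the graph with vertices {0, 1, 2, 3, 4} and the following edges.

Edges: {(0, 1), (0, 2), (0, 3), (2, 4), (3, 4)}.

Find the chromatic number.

2 and 4 are adjacent, so at least 2 colors are needed.
2 colors suffice: color a → {0, 4}; color b → {1, 2, 3}. Each edge has distinct colors on its endpoints.

2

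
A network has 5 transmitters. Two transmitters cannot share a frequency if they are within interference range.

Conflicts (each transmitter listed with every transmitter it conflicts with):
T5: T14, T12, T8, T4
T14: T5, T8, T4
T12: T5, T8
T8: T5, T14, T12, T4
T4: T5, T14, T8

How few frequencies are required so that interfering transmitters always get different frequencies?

T5, T14, T8, T4 pairwise conflict, so at least 4 frequencies are needed.
A valid assignment using 4 frequencies: T5=2, T14=4, T12=3, T8=1, T4=3. No two conflicting transmitters share a frequency.

4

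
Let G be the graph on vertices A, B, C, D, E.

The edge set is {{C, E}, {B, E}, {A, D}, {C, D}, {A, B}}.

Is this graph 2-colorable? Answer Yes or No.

No

The cycle D-A-B-E-C-D has odd length 5, so it cannot be 2-colored; at least 3 colors are needed.
So 2 colors are not enough.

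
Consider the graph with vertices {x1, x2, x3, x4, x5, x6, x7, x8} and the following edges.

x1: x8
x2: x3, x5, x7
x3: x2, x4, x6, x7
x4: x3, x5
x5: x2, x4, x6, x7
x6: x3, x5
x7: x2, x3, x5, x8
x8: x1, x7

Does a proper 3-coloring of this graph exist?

The chromatic number is 3. x2, x5, x7 form a triangle, so at least 3 colors are needed.
One proper 3-coloring: x1=1, x2=3, x3=2, x4=1, x5=2, x6=1, x7=1, x8=2.
That is already a proper 3-coloring.

Yes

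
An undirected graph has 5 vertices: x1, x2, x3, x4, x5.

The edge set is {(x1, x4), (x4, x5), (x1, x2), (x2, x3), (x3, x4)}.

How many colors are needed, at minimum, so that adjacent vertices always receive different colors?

2

x2 and x3 are adjacent, so at least 2 colors are needed.
2 colors suffice: color 1 → {x2, x4}; color 2 → {x1, x3, x5}. No two adjacent vertices share a color.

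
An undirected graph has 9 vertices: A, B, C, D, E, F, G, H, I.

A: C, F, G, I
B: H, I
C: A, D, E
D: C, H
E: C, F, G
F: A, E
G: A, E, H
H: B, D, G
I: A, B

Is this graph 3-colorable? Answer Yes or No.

The chromatic number is 3. The cycle E-C-D-H-G-E has odd length 5, so it cannot be 2-colored; at least 3 colors are needed.
A valid assignment using 3 colors: A=red, B=blue, C=blue, D=green, E=red, F=blue, G=blue, H=red, I=green.
That is already a proper 3-coloring.

Yes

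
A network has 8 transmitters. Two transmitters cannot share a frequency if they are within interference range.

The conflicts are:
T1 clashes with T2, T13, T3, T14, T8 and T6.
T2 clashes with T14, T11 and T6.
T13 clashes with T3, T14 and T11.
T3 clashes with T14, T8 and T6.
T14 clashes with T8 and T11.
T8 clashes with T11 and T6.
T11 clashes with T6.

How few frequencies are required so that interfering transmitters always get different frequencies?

4

T1, T3, T14, T8 are mutually in conflict, so at least 4 frequencies are needed.
4 frequencies suffice: frequency 1 → {T14, T6}; frequency 2 → {T1, T11}; frequency 3 → {T2, T13, T8}; frequency 4 → {T3}. Each listed conflict is separated.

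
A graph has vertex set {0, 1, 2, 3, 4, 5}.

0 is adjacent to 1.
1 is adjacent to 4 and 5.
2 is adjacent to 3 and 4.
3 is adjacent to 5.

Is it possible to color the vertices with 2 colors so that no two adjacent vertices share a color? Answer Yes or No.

No

The cycle 5-1-4-2-3-5 has odd length 5, so it cannot be 2-colored; at least 3 colors are needed.
So 2 colors are not enough.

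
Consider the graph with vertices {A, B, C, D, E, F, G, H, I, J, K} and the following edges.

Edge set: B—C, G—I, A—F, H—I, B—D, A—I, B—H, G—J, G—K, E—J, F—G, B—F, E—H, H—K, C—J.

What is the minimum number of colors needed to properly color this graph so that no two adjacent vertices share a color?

The cycle C-B-F-G-J-C has odd length 5, so it cannot be 2-colored; at least 3 colors are needed.
One proper 3-coloring: A=1, B=1, C=3, D=2, E=1, F=2, G=1, H=2, I=3, J=2, K=3. No two adjacent vertices share a color.

3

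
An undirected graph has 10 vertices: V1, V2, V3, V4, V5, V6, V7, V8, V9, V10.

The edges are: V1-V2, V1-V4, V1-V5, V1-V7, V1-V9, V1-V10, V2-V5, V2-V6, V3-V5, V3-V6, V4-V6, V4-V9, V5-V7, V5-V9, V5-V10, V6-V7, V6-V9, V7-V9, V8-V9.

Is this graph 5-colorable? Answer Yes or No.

The chromatic number is 4. V1, V5, V7, V9 are mutually adjacent (a clique of size 4), so at least 4 colors are needed.
4 colors suffice: color 1 → {V2, V3, V9, V10}; color 2 → {V5, V6, V8}; color 3 → {V1}; color 4 → {V4, V7}.
Since 5 ≥ 4, a proper 5-coloring certainly exists.

Yes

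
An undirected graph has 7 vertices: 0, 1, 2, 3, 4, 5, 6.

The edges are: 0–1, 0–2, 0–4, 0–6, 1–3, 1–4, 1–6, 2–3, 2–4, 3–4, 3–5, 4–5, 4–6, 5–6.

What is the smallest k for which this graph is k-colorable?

4

0, 1, 4, 6 are pairwise adjacent (a clique of size 4), so at least 4 colors are needed.
A valid assignment using 4 colors: 0=blue, 1=green, 2=green, 3=blue, 4=red, 5=green, 6=yellow. Each edge has distinct colors on its endpoints.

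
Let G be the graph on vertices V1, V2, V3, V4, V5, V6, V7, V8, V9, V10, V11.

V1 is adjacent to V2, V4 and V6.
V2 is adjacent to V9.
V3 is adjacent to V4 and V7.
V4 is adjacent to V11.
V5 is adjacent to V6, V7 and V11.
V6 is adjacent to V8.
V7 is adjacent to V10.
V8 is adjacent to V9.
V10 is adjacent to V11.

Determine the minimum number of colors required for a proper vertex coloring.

3

The cycle V1-V6-V5-V11-V4-V1 has odd length 5, so it cannot be 2-colored; at least 3 colors are needed.
3 colors suffice: color 1 → {V4, V5, V9, V10}; color 2 → {V2, V6, V7, V11}; color 3 → {V1, V3, V8}. Every edge joins two different colors.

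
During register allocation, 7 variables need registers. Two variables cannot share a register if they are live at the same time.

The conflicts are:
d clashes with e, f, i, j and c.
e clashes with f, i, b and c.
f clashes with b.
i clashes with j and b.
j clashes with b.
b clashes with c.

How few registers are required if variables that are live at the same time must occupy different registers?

3

d, e, i pairwise conflict, so at least 3 registers are needed.
3 registers suffice: d=1, e=2, f=3, i=3, j=2, b=1, c=3. Every pair that conflicts lands in different registers.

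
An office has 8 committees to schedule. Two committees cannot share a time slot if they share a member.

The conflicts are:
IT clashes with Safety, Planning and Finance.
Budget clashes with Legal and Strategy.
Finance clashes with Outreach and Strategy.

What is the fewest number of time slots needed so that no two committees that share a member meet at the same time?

IT and Planning conflict, so at least 2 time slots are needed.
2 time slots suffice: time slot 1 → {IT, Legal, Outreach, Strategy}; time slot 2 → {Safety, Budget, Planning, Finance}. Each listed conflict is separated.

2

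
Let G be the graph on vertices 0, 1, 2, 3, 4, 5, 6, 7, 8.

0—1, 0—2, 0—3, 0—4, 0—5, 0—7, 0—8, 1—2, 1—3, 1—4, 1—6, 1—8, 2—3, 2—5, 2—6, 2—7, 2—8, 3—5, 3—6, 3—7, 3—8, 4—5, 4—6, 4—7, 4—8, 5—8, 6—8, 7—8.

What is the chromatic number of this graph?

5

0, 2, 3, 5, 8 are mutually adjacent (a clique of size 5), so at least 5 colors are needed.
One proper 5-coloring: 0=d, 1=e, 2=b, 3=c, 4=b, 5=e, 6=d, 7=e, 8=a. Each edge has distinct colors on its endpoints.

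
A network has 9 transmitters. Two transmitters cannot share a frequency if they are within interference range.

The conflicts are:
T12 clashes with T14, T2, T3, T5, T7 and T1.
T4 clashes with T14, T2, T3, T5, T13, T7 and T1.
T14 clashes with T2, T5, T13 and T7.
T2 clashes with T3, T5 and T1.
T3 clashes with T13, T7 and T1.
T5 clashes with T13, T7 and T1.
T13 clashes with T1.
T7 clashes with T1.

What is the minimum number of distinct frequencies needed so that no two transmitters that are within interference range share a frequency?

4

T4, T2, T3, T1 are mutually in conflict, so at least 4 frequencies are needed.
4 frequencies suffice: frequency 1 → {T12, T4}; frequency 2 → {T3, T5}; frequency 3 → {T14, T1}; frequency 4 → {T2, T13, T7}. Every pair that conflicts lands in different frequencies.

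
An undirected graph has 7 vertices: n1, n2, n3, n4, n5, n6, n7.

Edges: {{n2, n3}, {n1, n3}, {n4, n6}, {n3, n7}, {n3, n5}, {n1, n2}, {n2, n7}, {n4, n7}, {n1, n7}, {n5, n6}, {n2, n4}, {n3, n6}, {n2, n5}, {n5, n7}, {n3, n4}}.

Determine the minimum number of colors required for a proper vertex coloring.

n2, n3, n4, n7 are pairwise adjacent (a clique of size 4), so at least 4 colors are needed.
One proper 4-coloring: n1=4, n2=2, n3=1, n4=4, n5=4, n6=2, n7=3. Each edge has distinct colors on its endpoints.

4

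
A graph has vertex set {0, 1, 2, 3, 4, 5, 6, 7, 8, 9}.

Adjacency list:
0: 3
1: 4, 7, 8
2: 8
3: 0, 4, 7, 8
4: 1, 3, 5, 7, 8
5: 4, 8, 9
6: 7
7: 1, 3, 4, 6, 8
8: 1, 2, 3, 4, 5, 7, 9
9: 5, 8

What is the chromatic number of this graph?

4

3, 4, 7, 8 are mutually adjacent (a clique of size 4), so at least 4 colors are needed.
A valid assignment using 4 colors: 0=a, 1=d, 2=b, 3=d, 4=c, 5=b, 6=a, 7=b, 8=a, 9=c. Every edge joins two different colors.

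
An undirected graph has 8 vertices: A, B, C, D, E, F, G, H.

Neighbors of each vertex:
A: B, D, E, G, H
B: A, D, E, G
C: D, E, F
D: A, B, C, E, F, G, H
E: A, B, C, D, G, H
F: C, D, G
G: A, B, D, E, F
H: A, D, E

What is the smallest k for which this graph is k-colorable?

5

A, B, D, E, G are pairwise adjacent (a clique of size 5), so at least 5 colors are needed.
One proper 5-coloring: A=3, B=5, C=3, D=1, E=2, F=2, G=4, H=4. No two adjacent vertices share a color.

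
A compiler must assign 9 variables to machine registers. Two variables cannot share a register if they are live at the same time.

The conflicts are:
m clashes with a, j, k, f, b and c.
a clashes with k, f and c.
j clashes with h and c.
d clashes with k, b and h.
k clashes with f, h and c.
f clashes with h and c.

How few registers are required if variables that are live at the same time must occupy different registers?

m, a, k, f, c are mutually in conflict, so at least 5 registers are needed.
A valid assignment using 5 registers: m=1, a=5, j=2, d=3, k=2, f=4, b=2, h=1, c=3. No two conflicting variables share a register.

5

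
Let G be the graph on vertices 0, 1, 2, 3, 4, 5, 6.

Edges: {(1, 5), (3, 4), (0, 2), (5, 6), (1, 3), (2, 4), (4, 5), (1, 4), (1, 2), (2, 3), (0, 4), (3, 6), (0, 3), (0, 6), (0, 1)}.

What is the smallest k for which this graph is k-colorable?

5

0, 1, 2, 3, 4 form a clique, so at least 5 colors are needed.
A valid assignment using 5 colors: 0=b, 1=a, 2=e, 3=c, 4=d, 5=b, 6=a. Every edge joins two different colors.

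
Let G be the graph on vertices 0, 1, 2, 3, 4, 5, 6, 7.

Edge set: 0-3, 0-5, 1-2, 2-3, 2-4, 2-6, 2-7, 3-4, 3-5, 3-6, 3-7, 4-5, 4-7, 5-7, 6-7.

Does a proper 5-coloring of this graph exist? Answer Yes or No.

The chromatic number is 4. 3, 4, 5, 7 are mutually adjacent (a clique of size 4), so at least 4 colors are needed.
4 colors suffice: color a → {1, 3}; color b → {0, 7}; color c → {2, 5}; color d → {4, 6}.
Since 5 ≥ 4, a proper 5-coloring certainly exists.

Yes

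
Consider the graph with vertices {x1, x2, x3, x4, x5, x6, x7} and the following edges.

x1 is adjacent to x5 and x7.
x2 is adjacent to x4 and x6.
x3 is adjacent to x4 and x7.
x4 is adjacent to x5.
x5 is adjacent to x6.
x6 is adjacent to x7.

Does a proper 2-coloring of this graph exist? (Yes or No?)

The cycle x7-x6-x5-x4-x3-x7 has odd length 5, so it cannot be 2-colored; at least 3 colors are needed.
So 2 colors are not enough.

No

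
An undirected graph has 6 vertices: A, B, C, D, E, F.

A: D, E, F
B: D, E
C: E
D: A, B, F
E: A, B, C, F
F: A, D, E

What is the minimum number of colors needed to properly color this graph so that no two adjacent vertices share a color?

A, D, F are mutually adjacent, so at least 3 colors are needed.
3 colors suffice: color 1 → {D, E}; color 2 → {A, B, C}; color 3 → {F}. No two adjacent vertices share a color.

3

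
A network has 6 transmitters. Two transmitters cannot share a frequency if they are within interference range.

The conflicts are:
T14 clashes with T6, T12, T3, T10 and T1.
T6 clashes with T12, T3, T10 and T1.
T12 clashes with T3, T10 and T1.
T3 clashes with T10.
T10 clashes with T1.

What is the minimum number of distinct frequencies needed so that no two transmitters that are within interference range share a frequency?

5

T14, T6, T12, T3, T10 pairwise conflict, so at least 5 frequencies are needed.
5 frequencies suffice: frequency 1 → {T12}; frequency 2 → {T10}; frequency 3 → {T6}; frequency 4 → {T14}; frequency 5 → {T3, T1}. Every pair that conflicts lands in different frequencies.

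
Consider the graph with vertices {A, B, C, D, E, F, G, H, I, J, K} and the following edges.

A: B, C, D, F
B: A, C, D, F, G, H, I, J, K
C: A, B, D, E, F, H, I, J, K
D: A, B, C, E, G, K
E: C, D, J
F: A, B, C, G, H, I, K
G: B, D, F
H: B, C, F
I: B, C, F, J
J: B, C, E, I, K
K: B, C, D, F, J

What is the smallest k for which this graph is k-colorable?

A, B, C, D are pairwise adjacent (a clique of size 4), so at least 4 colors are needed.
One proper 4-coloring: A=4, B=1, C=2, D=3, E=1, F=3, G=2, H=4, I=4, J=3, K=4. Each edge has distinct colors on its endpoints.

4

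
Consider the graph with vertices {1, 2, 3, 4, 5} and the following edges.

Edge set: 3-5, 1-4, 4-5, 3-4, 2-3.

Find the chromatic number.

3

3, 4, 5 are mutually adjacent, so at least 3 colors are needed.
3 colors suffice: color a → {1, 3}; color b → {2, 4}; color c → {5}. Each edge has distinct colors on its endpoints.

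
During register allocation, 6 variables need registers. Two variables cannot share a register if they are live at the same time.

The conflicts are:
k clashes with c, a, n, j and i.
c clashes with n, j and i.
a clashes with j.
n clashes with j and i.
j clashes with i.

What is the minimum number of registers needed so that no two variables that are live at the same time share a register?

k, c, n, j, i all conflict with each other, so at least 5 registers are needed.
5 registers suffice: register 1 → {j}; register 2 → {k}; register 3 → {a, n}; register 4 → {i}; register 5 → {c}. Every pair that conflicts lands in different registers.

5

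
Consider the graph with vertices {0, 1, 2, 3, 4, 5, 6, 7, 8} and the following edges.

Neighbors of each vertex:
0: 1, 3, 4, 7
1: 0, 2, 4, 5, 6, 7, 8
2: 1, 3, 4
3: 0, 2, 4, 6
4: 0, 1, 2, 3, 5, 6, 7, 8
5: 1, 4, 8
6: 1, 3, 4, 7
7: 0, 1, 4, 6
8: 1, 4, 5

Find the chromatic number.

4

0, 1, 4, 7 are mutually adjacent (a clique of size 4), so at least 4 colors are needed.
One proper 4-coloring: 0=yellow, 1=blue, 2=green, 3=blue, 4=red, 5=green, 6=yellow, 7=green, 8=yellow. Every edge joins two different colors.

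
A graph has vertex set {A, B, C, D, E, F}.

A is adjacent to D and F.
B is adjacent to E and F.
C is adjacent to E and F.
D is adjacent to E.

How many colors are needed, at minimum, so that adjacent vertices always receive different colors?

3

The cycle B-F-A-D-E-B has odd length 5, so it cannot be 2-colored; at least 3 colors are needed.
3 colors suffice: color red → {E, F}; color blue → {A, B, C}; color green → {D}. Each edge has distinct colors on its endpoints.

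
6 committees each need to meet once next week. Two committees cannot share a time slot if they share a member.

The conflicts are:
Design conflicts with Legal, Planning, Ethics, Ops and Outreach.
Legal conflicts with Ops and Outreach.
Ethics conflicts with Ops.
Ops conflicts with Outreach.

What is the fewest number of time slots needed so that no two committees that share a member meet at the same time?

Design, Legal, Ops, Outreach all conflict with each other, so at least 4 time slots are needed.
A valid assignment using 4 time slots: Design=1, Legal=3, Planning=2, Ethics=3, Ops=2, Outreach=4. Every pair that conflicts lands in different time slots.

4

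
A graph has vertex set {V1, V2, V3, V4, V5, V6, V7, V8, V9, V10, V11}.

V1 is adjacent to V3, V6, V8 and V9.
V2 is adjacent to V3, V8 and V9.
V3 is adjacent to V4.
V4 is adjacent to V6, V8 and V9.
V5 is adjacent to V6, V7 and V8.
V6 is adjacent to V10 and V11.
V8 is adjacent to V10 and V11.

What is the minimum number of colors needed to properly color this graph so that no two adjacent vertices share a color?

V4 and V8 are adjacent, so at least 2 colors are needed.
2 colors suffice: color 1 → {V3, V6, V7, V8, V9}; color 2 → {V1, V2, V4, V5, V10, V11}. Every edge joins two different colors.

2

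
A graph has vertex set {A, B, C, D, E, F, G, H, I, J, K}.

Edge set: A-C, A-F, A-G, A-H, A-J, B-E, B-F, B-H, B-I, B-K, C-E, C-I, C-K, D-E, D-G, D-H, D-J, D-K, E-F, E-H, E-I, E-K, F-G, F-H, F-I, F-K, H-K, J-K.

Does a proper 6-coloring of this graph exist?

The chromatic number is 5. B, E, F, H, K are pairwise adjacent (a clique of size 5), so at least 5 colors are needed.
A valid assignment using 5 colors: A=1, B=5, C=3, D=3, E=1, F=3, G=2, H=4, I=2, J=4, K=2.
Since 6 ≥ 5, a proper 6-coloring certainly exists.

Yes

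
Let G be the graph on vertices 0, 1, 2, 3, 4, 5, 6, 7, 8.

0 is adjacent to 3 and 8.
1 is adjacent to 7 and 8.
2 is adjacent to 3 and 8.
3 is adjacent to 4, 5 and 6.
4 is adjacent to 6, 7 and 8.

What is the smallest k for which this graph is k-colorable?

3

3, 4, 6 form a triangle, so at least 3 colors are needed.
3 colors suffice: color red → {3, 7, 8}; color blue → {0, 1, 2, 4, 5}; color green → {6}. No two adjacent vertices share a color.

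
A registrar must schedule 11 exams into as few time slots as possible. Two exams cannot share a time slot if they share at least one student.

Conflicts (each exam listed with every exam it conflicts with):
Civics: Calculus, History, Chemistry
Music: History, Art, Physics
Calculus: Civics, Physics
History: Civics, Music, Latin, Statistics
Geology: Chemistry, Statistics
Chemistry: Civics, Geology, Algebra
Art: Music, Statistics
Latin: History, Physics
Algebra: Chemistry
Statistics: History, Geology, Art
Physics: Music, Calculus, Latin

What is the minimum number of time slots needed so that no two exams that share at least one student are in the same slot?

3

The cycle History-Civics-Calculus-Physics-Music-History has odd length 5, so it cannot be 2-colored; at least 3 time slots are needed.
3 time slots suffice: time slot 1 → {History, Chemistry, Art, Physics}; time slot 2 → {Civics, Music, Latin, Algebra, Statistics}; time slot 3 → {Calculus, Geology}. Each listed conflict is separated.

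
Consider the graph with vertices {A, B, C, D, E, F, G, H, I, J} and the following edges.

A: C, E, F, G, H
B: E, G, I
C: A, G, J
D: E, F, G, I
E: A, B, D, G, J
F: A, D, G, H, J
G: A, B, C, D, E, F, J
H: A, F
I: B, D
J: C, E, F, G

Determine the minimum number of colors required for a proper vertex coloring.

3

A, F, G are mutually adjacent, so at least 3 colors are needed.
3 colors suffice: A=blue, B=blue, C=green, D=blue, E=green, F=green, G=red, H=red, I=red, J=blue. Every edge joins two different colors.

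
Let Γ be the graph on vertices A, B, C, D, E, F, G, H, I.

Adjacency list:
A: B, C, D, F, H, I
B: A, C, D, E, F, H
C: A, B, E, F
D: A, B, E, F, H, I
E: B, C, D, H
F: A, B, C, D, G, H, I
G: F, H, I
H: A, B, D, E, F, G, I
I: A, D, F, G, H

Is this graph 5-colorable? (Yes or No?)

The chromatic number is 5. A, B, D, F, H are mutually adjacent (a clique of size 5), so at least 5 colors are needed.
One proper 5-coloring: A=purple, B=yellow, C=blue, D=green, E=red, F=red, G=green, H=blue, I=yellow.
That is already a proper 5-coloring.

Yes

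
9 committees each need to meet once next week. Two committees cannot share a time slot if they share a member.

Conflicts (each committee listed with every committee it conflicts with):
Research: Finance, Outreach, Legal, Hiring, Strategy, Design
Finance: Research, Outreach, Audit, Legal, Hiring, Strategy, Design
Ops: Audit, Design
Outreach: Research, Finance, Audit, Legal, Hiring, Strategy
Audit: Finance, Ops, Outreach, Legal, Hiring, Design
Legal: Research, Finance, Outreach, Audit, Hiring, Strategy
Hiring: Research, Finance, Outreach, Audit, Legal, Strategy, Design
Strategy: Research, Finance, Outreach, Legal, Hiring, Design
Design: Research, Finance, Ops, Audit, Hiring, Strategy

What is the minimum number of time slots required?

6

Research, Finance, Outreach, Legal, Hiring, Strategy all conflict with each other, so at least 6 time slots are needed.
A valid assignment using 6 time slots: Research=6, Finance=2, Ops=1, Outreach=5, Audit=4, Legal=3, Hiring=1, Strategy=4, Design=3. Every pair that conflicts lands in different time slots.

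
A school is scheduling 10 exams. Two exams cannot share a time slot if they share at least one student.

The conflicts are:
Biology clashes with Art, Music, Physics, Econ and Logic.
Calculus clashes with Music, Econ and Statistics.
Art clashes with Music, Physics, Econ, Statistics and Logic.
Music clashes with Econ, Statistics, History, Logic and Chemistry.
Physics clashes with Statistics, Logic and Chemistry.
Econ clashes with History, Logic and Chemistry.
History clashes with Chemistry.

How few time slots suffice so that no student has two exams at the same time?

Biology, Art, Music, Econ, Logic pairwise conflict, so at least 5 time slots are needed.
5 time slots suffice: Biology=5, Calculus=3, Art=3, Music=1, Physics=1, Econ=2, Statistics=2, History=4, Logic=4, Chemistry=3. Each listed conflict is separated.

5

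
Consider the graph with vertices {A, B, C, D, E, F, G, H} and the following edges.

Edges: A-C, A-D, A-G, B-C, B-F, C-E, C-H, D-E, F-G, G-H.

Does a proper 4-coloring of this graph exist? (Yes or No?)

Yes

The chromatic number is 3. The cycle F-G-A-C-B-F has odd length 5, so it cannot be 2-colored; at least 3 colors are needed.
3 colors suffice: color 1 → {C, D, G}; color 2 → {A, E, F, H}; color 3 → {B}.
Since 4 ≥ 3, a proper 4-coloring certainly exists.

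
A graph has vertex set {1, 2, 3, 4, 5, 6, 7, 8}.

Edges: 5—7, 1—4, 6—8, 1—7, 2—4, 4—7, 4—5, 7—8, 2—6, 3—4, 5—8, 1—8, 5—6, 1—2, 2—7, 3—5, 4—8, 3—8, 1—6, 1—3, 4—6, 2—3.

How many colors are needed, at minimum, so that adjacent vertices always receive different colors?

4

4, 5, 6, 8 are pairwise adjacent (a clique of size 4), so at least 4 colors are needed.
4 colors suffice: color red → {4}; color blue → {1, 5}; color green → {2, 8}; color yellow → {3, 6, 7}. No two adjacent vertices share a color.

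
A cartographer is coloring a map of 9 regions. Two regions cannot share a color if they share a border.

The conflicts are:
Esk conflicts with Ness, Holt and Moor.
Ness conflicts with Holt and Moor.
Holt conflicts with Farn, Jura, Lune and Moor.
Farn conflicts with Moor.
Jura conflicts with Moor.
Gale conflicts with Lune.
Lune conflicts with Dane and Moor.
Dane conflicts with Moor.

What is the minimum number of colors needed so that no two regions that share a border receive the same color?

Esk, Ness, Holt, Moor all conflict with each other, so at least 4 colors are needed.
4 colors suffice: Esk=4, Ness=3, Holt=2, Farn=3, Jura=3, Gale=1, Lune=3, Dane=2, Moor=1. No two conflicting regions share a color.

4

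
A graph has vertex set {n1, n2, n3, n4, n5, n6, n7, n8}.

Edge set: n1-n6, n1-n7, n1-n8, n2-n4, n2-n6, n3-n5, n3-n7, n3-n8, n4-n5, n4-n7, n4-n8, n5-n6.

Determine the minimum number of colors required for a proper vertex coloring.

3

The cycle n8-n3-n5-n6-n1-n8 has odd length 5, so it cannot be 2-colored; at least 3 colors are needed.
3 colors suffice: color 1 → {n1, n3, n4}; color 2 → {n2, n5, n7, n8}; color 3 → {n6}. No two adjacent vertices share a color.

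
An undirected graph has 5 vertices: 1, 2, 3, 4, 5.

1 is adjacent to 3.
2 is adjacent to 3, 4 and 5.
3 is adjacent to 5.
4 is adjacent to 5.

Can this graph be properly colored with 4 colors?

The chromatic number is 3. 2, 4, 5 are mutually adjacent, so at least 3 colors are needed.
One proper 3-coloring: 1=blue, 2=green, 3=red, 4=red, 5=blue.
Since 4 ≥ 3, a proper 4-coloring certainly exists.

Yes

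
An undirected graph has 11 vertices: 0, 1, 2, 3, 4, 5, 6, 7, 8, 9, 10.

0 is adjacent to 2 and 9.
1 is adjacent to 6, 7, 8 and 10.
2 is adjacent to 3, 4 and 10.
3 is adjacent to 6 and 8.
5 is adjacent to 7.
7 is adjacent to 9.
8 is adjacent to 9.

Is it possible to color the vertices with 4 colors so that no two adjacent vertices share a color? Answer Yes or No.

The chromatic number is 3. The cycle 2-10-1-8-3-2 has odd length 5, so it cannot be 2-colored; at least 3 colors are needed.
One proper 3-coloring: 0=b, 1=a, 2=a, 3=b, 4=b, 5=a, 6=c, 7=b, 8=c, 9=a, 10=b.
Since 4 ≥ 3, a proper 4-coloring certainly exists.

Yes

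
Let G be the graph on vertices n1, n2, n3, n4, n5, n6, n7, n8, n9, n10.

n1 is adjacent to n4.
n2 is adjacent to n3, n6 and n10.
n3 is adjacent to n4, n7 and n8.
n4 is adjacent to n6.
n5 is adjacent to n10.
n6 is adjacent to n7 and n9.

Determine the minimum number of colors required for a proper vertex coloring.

2

n6 and n7 are adjacent, so at least 2 colors are needed.
One proper 2-coloring: n1=R, n2=B, n3=R, n4=B, n5=B, n6=R, n7=B, n8=B, n9=B, n10=R. Each edge has distinct colors on its endpoints.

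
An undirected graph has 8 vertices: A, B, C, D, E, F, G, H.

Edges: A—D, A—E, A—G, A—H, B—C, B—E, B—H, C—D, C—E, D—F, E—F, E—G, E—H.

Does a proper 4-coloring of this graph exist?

The chromatic number is 3. A, E, G are pairwise adjacent, so at least 3 colors are needed.
3 colors suffice: A=2, B=2, C=3, D=1, E=1, F=2, G=3, H=3.
Since 4 ≥ 3, a proper 4-coloring certainly exists.

Yes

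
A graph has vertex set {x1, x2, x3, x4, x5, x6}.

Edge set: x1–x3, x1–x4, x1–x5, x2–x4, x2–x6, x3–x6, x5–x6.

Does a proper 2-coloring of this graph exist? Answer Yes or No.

The cycle x1-x4-x2-x6-x5-x1 has odd length 5, so it cannot be 2-colored; at least 3 colors are needed.
So 2 colors are not enough.

No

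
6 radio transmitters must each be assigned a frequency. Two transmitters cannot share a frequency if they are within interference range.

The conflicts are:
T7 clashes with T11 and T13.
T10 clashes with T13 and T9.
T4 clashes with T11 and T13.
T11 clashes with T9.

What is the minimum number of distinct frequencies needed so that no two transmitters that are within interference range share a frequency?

The cycle T13-T7-T11-T9-T10-T13 has odd length 5, so it cannot be 2-colored; at least 3 frequencies are needed.
A valid assignment using 3 frequencies: T7=2, T10=2, T4=2, T11=1, T13=1, T9=3. Every pair that conflicts lands in different frequencies.

3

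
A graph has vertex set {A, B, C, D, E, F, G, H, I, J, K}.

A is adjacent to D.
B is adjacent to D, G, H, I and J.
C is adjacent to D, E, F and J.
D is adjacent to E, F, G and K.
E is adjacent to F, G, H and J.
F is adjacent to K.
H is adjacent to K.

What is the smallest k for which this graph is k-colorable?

4

C, D, E, F are pairwise adjacent (a clique of size 4), so at least 4 colors are needed.
A valid assignment using 4 colors: A=blue, B=blue, C=green, D=red, E=blue, F=yellow, G=green, H=red, I=red, J=red, K=blue. No two adjacent vertices share a color.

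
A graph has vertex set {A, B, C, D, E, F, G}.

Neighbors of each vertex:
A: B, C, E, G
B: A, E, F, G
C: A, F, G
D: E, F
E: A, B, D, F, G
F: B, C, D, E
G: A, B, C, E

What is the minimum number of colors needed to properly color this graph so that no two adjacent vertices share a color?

A, B, E, G are pairwise adjacent (a clique of size 4), so at least 4 colors are needed.
4 colors suffice: color red → {C, E}; color blue → {F, G}; color green → {B, D}; color yellow → {A}. Every edge joins two different colors.

4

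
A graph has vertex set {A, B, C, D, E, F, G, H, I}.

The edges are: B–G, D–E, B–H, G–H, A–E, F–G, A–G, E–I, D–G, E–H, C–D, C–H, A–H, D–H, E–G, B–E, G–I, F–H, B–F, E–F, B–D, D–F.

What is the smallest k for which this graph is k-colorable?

B, D, E, F, G, H are pairwise adjacent (a clique of size 6), so at least 6 colors are needed.
A valid assignment using 6 colors: A=4, B=6, C=1, D=4, E=2, F=5, G=1, H=3, I=3. Every edge joins two different colors.

6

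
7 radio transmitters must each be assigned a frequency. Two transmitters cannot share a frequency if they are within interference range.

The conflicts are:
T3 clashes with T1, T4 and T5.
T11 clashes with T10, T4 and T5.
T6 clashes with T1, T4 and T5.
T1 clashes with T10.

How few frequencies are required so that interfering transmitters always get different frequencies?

The cycle T11-T5-T6-T1-T10-T11 has odd length 5, so it cannot be 2-colored; at least 3 frequencies are needed.
3 frequencies suffice: T3=1, T11=1, T6=1, T1=2, T10=3, T4=2, T5=2. No two conflicting transmitters share a frequency.

3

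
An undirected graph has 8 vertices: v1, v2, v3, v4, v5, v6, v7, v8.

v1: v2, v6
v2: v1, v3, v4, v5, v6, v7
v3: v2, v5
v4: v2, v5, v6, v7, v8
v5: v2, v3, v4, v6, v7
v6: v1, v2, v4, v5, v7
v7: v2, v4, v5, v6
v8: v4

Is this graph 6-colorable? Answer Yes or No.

Yes

The chromatic number is 5. v2, v4, v5, v6, v7 form a clique, so at least 5 colors are needed.
5 colors suffice: color 1 → {v2, v8}; color 2 → {v1, v5}; color 3 → {v3, v4}; color 4 → {v6}; color 5 → {v7}.
Since 6 ≥ 5, a proper 6-coloring certainly exists.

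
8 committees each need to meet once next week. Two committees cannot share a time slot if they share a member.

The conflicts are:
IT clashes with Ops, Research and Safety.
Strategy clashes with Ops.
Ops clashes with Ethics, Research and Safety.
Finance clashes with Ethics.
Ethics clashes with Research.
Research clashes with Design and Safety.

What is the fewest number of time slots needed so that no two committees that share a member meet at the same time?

4

IT, Ops, Research, Safety all conflict with each other, so at least 4 time slots are needed.
4 time slots suffice: time slot 1 → {Strategy, Finance, Research}; time slot 2 → {Ops, Design}; time slot 3 → {IT, Ethics}; time slot 4 → {Safety}. No two conflicting committees share a time slot.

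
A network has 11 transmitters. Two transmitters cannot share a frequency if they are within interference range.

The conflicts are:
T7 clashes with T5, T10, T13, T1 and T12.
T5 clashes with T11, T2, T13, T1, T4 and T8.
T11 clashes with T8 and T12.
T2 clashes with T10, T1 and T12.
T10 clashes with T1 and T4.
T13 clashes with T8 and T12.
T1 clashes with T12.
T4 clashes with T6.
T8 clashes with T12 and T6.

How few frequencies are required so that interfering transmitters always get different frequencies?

3

T7, T5, T13 are mutually in conflict, so at least 3 frequencies are needed.
Using 3 frequencies: T7=2, T5=1, T11=3, T2=2, T10=1, T13=3, T1=3, T4=2, T8=2, T12=1, T6=1. No two conflicting transmitters share a frequency.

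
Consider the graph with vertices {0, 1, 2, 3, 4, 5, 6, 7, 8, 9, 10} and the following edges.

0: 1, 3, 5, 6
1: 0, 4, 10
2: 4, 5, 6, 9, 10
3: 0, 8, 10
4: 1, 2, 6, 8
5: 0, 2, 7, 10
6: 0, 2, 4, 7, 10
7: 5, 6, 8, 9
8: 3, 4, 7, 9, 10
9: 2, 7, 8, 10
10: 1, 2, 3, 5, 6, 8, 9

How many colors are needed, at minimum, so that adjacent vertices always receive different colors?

3

2, 5, 10 are mutually adjacent, so at least 3 colors are needed.
3 colors suffice: color a → {0, 4, 7, 10}; color b → {1, 2, 8}; color c → {3, 5, 6, 9}. Each edge has distinct colors on its endpoints.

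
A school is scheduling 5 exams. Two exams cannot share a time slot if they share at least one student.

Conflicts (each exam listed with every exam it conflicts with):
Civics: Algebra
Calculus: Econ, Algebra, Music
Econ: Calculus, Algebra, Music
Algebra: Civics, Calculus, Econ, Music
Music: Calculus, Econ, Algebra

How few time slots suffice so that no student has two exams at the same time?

4

Calculus, Econ, Algebra, Music all conflict with each other, so at least 4 time slots are needed.
4 time slots suffice: time slot 1 → {Algebra}; time slot 2 → {Civics, Music}; time slot 3 → {Econ}; time slot 4 → {Calculus}. Every pair that conflicts lands in different time slots.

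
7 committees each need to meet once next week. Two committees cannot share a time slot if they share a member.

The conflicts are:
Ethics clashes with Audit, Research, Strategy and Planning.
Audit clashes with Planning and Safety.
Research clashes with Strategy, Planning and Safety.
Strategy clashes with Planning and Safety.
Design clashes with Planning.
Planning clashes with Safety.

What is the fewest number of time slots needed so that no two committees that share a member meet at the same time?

4

Research, Strategy, Planning, Safety all conflict with each other, so at least 4 time slots are needed.
4 time slots suffice: time slot 1 → {Planning}; time slot 2 → {Audit, Strategy, Design}; time slot 3 → {Ethics, Safety}; time slot 4 → {Research}. Each listed conflict is separated.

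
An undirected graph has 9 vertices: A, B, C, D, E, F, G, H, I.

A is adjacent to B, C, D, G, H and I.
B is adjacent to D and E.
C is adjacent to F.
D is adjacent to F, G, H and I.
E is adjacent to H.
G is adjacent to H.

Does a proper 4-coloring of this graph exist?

Yes

The chromatic number is 4. A, D, G, H form a clique, so at least 4 colors are needed.
A valid assignment using 4 colors: A=2, B=3, C=1, D=1, E=1, F=2, G=4, H=3, I=3.
That is already a proper 4-coloring.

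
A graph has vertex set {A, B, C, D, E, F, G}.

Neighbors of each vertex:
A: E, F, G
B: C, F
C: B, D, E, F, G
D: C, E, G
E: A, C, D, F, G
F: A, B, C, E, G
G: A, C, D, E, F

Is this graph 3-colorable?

No

A, E, F, G are pairwise adjacent (a clique of size 4), so at least 4 colors are needed.
So 3 colors are not enough.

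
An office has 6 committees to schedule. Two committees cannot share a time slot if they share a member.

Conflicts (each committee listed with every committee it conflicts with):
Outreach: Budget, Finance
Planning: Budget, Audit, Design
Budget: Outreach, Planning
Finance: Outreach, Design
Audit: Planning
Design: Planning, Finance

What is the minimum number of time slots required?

The cycle Outreach-Budget-Planning-Design-Finance-Outreach has odd length 5, so it cannot be 2-colored; at least 3 time slots are needed.
A valid assignment using 3 time slots: Outreach=3, Planning=1, Budget=2, Finance=1, Audit=2, Design=2. No two conflicting committees share a time slot.

3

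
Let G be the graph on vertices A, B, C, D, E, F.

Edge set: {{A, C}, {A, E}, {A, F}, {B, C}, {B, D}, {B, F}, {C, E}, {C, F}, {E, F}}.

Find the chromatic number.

4

A, C, E, F are pairwise adjacent (a clique of size 4), so at least 4 colors are needed.
4 colors suffice: color 1 → {C, D}; color 2 → {F}; color 3 → {A, B}; color 4 → {E}. No two adjacent vertices share a color.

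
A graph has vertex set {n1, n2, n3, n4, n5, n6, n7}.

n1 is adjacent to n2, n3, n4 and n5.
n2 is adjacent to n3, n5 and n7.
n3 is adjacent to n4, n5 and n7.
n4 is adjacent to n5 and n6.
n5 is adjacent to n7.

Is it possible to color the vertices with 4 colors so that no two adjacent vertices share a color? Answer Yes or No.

Yes

The chromatic number is 4. n1, n3, n4, n5 form a clique, so at least 4 colors are needed.
One proper 4-coloring: n1=G, n2=Y, n3=B, n4=Y, n5=R, n6=R, n7=G.
That is already a proper 4-coloring.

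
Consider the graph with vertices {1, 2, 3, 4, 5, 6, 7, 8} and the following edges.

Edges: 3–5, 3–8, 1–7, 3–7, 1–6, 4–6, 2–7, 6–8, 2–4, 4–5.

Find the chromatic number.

The cycle 4-6-1-7-2-4 has odd length 5, so it cannot be 2-colored; at least 3 colors are needed.
3 colors suffice: color red → {1, 3, 4}; color blue → {5, 6, 7}; color green → {2, 8}. No two adjacent vertices share a color.

3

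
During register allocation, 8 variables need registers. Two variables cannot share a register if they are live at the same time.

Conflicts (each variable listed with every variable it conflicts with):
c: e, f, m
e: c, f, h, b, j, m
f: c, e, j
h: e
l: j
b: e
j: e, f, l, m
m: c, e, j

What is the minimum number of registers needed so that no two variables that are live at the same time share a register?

3

e, j, m all conflict with each other, so at least 3 registers are needed.
3 registers suffice: register 1 → {e, l}; register 2 → {c, h, b, j}; register 3 → {f, m}. Every pair that conflicts lands in different registers.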